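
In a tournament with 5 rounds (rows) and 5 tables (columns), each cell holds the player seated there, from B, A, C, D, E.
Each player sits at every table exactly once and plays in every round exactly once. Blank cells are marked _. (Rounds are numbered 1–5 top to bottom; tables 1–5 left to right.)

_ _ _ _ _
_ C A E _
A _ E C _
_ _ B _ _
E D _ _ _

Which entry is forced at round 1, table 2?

Round 3, table 2: round 3 has {A, C, E} and table 2 has {C, D}, leaving only B.
Round 3, table 5: round 3 has {B, A, C, E} and table 5 has {}, leaving only D.
Round 2, table 5: round 2 has {A, C, E} and table 5 has {D}, leaving only B.
Round 2, table 1: round 2 has {B, A, C, E} and table 1 has {A, E}, leaving only D.
Round 4, table 1: round 4 has {B} and table 1 has {A, D, E}, leaving only C.
Round 1, table 1: round 1 has {} and table 1 has {A, C, D, E}, leaving only B.
Round 5, table 3: round 5 has {D, E} and table 3 has {B, A, E}, leaving only C.
Round 1, table 3: round 1 has {B} and table 3 has {B, A, C, E}, leaving only D.
Round 1, table 4: round 1 has {B, D} and table 4 has {C, E}, leaving only A.
Round 1 already has {B, A, D} and table 2 already has {B, C, D}, so round 1, table 2 must be E.

E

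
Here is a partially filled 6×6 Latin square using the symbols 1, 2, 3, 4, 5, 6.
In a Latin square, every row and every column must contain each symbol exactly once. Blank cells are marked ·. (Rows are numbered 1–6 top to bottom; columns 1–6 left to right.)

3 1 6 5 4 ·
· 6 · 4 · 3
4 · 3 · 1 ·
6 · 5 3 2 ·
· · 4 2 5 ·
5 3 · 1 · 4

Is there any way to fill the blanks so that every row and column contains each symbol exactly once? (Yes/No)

No

Row 2, column 5: row 2 together with column 5 already contain {1, 2, 3, 4, 5, 6} — every symbol — so nothing can go there. The grid has no valid completion.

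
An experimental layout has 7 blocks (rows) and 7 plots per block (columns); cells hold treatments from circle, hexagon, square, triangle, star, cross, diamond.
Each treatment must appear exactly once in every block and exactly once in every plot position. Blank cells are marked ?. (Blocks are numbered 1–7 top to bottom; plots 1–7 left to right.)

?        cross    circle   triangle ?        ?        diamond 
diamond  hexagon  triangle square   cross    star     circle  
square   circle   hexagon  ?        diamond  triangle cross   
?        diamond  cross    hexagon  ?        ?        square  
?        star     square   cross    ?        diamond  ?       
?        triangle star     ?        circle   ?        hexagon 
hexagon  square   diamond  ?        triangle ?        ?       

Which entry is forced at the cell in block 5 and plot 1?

Block 1, plot 1: block 1 has {circle, triangle, cross, diamond} and plot 1 has {hexagon, square, diamond}, leaving only star.
Block 3, plot 4: block 3 has {circle, hexagon, square, triangle, cross, diamond} and plot 4 has {hexagon, square, triangle, cross}, leaving only star.
Block 4, plot 5: block 4 has {hexagon, square, cross, diamond} and plot 5 has {circle, triangle, cross, diamond}, leaving only star.
Block 4, plot 6: block 4 has {hexagon, square, star, cross, diamond} and plot 6 has {triangle, star, diamond}, leaving only circle.
Block 4, plot 1: block 4 has {circle, hexagon, square, star, cross, diamond} and plot 1 has {hexagon, square, star, diamond}, leaving only triangle.
Block 5 already has {square, star, cross, diamond} and plot 1 already has {hexagon, square, triangle, star, diamond}, so block 5, plot 1 must be circle.

circle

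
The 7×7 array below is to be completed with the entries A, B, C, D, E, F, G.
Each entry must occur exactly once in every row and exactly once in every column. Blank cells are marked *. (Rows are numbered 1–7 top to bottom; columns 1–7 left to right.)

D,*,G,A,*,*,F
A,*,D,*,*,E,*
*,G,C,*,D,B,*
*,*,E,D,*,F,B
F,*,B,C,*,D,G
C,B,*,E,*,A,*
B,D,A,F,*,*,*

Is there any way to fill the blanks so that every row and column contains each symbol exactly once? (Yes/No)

Row 3, column 4: row 3 together with column 4 already contain {A, B, C, D, E, F, G} — every symbol — so nothing can go there. The grid has no valid completion.

No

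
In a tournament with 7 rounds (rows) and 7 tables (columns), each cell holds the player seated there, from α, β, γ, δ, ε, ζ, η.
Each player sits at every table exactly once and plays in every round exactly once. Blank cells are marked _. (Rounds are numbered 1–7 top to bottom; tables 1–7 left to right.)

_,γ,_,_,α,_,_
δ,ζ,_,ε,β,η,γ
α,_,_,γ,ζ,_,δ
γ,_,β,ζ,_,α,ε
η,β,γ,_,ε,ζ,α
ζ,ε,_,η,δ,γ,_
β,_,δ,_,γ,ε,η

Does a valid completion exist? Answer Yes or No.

No

Round 1, table 1: round 1 has {α, γ} and table 1 has {α, β, γ, δ, ζ, η}, so it must be ε.
Round 2, table 3: round 2 has {β, γ, δ, ε, ζ, η} and table 3 has {β, γ, δ}, so it must be α.
Now round 6, table 3: round 6 together with table 3 already contain {α, β, γ, δ, ε, ζ, η} — every symbol — so nothing can go there. The grid has no valid completion.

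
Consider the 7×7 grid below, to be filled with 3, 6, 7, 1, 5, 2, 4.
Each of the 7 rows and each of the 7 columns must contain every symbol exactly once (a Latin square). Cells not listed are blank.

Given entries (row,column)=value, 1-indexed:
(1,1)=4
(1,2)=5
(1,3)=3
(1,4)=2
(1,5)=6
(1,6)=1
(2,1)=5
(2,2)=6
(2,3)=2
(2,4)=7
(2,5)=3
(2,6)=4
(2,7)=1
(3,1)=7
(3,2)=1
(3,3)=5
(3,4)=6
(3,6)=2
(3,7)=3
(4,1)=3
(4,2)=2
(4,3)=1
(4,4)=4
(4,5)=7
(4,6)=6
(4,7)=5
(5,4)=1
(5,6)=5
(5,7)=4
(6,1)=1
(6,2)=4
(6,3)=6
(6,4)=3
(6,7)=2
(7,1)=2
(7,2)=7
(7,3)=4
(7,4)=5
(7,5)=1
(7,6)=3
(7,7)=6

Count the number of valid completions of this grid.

1

Row 1, column 7: eliminating its row and column leaves {7}.
Row 3, column 5: eliminating its row and column leaves {4}.
Row 5, column 1: eliminating its row and column leaves {6}.
Row 5, column 2: eliminating its row and column leaves {3}.
Row 5, column 3: eliminating its row and column leaves {7}.
Row 5, column 5: eliminating its row and column leaves {2}.
Row 6, column 5: eliminating its row and column leaves {5}.
Row 6, column 6: eliminating its row and column leaves {7}.
Only one assignment across all blanks avoids any row or column repeat, giving 1 completion.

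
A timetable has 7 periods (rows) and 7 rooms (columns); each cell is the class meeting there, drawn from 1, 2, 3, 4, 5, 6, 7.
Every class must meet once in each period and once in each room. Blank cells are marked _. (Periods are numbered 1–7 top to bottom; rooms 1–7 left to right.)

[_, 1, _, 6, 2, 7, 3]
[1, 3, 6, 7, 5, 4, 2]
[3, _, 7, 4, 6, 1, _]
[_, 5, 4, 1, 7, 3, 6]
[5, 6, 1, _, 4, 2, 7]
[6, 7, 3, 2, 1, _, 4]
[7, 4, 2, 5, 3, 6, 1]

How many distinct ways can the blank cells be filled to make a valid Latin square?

Period 1, room 1: eliminating its period and room leaves {4}.
Period 1, room 3: eliminating its period and room leaves {5}.
Period 3, room 2: eliminating its period and room leaves {2}.
Period 3, room 7: eliminating its period and room leaves {5}.
Period 4, room 1: eliminating its period and room leaves {2}.
Period 5, room 4: eliminating its period and room leaves {3}.
Period 6, room 6: eliminating its period and room leaves {5}.
Only one assignment across all blanks avoids any period or room repeat, giving 1 completion.

1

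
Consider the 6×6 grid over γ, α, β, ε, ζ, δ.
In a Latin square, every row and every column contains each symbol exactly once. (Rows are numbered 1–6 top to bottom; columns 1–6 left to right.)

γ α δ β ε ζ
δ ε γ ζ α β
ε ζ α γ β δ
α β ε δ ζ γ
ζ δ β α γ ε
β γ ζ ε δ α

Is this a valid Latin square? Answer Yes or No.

Yes

Each row is a permutation of the 6 symbols, and so is each column.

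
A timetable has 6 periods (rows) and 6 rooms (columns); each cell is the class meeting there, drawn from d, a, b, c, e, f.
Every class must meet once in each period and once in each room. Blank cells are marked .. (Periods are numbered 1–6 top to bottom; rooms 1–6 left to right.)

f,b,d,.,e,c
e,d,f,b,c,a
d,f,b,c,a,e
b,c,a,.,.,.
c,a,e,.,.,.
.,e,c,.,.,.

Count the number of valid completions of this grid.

Period 1, room 4: eliminating its period and room leaves {a}.
Period 4, room 4: eliminating its period and room leaves {d, e, f}.
Period 4, room 5: eliminating its period and room leaves {d, f}.
Period 4, room 6: eliminating its period and room leaves {d, f}.
Period 5, room 4: eliminating its period and room leaves {d, f}.
Period 5, room 5: eliminating its period and room leaves {d, b, f}.
Period 5, room 6: eliminating its period and room leaves {d, b, f}.
Period 6, room 1: eliminating its period and room leaves {a}.
Period 6, room 4: eliminating its period and room leaves {d, a, f}.
Period 6, room 5: eliminating its period and room leaves {d, b, f}.
Period 6, room 6: eliminating its period and room leaves {d, b, f}.
Enumerating the assignments across these blanks that avoid any period or room repeat gives 4 completions.

4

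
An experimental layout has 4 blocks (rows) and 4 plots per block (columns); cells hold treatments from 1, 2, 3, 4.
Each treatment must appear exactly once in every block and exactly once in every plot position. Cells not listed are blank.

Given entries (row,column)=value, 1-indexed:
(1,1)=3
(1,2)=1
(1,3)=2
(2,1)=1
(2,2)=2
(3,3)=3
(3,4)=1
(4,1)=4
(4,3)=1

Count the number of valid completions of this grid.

Block 1, plot 4: eliminating its block and plot leaves {4}.
Block 2, plot 3: eliminating its block and plot leaves {4}.
Block 2, plot 4: eliminating its block and plot leaves {3, 4}.
Block 3, plot 1: eliminating its block and plot leaves {2}.
Block 3, plot 2: eliminating its block and plot leaves {4}.
Block 4, plot 2: eliminating its block and plot leaves {3}.
Block 4, plot 4: eliminating its block and plot leaves {2, 3}.
Only one assignment across all blanks avoids any block or plot repeat, giving 1 completion.

1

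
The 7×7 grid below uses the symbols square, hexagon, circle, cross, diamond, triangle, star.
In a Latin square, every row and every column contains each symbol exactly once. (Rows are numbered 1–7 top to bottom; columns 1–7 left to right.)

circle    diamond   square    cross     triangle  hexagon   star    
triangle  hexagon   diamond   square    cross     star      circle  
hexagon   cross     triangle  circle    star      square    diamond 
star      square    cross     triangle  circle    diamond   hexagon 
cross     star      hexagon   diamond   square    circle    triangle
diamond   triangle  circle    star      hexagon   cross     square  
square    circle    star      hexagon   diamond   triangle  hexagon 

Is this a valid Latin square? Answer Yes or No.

No

Column 7 contains hexagon twice (at rows 4 and 7), so it is not a permutation.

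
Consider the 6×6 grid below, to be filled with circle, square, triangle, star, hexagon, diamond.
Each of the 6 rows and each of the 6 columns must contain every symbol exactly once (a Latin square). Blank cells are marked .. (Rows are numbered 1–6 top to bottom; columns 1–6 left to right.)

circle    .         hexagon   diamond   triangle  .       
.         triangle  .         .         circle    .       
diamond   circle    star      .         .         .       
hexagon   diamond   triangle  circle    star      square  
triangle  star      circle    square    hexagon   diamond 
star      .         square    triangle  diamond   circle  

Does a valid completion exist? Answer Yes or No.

No row or column among the givens repeats a symbol, and propagating forced cells runs into no contradiction.
One valid completion exists (for instance, circle square hexagon diamond triangle star / square triangle diamond star circle hexagon / diamond circle star hexagon square triangle / hexagon diamond triangle circle star square / triangle star circle square hexagon diamond / star hexagon square triangle diamond circle).

Yes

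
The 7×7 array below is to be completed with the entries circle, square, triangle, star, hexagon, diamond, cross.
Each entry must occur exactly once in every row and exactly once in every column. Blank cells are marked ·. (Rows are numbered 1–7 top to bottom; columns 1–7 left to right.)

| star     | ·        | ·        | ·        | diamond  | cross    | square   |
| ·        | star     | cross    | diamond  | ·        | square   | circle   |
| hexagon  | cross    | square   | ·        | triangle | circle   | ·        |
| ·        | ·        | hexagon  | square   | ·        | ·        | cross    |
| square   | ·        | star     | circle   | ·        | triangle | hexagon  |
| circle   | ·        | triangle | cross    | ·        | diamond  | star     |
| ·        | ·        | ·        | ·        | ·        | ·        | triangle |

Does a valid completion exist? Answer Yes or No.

No

Row 1, column 3: row 1 has {square, star, diamond, cross} and column 3 has {square, triangle, star, hexagon, cross}, so it must be circle.
Row 2, column 1: row 2 has {circle, square, star, diamond, cross} and column 1 has {circle, square, star, hexagon}, so it must be triangle.
Row 2, column 5: row 2 has {circle, square, triangle, star, diamond, cross} and column 5 has {triangle, diamond}, so it must be hexagon.
Row 3, column 4: row 3 has {circle, square, triangle, hexagon, cross} and column 4 has {circle, square, diamond, cross}, so it must be star.
Row 3, column 7: row 3 has {circle, square, triangle, star, hexagon, cross} and column 7 has {circle, square, triangle, star, hexagon, cross}, so it must be diamond.
Row 4, column 1: row 4 has {square, hexagon, cross} and column 1 has {circle, square, triangle, star, hexagon}, so it must be diamond.
Row 4, column 6: row 4 has {square, hexagon, diamond, cross} and column 6 has {circle, square, triangle, diamond, cross}, so it must be star.
Row 4, column 5: row 4 has {square, star, hexagon, diamond, cross} and column 5 has {triangle, hexagon, diamond}, so it must be circle.
Row 4, column 2: row 4 has {circle, square, star, hexagon, diamond, cross} and column 2 has {star, cross}, so it must be triangle.
Row 1, column 2: row 1 has {circle, square, star, diamond, cross} and column 2 has {triangle, star, cross}, so it must be hexagon.
Row 1, column 4: row 1 has {circle, square, star, hexagon, diamond, cross} and column 4 has {circle, square, star, diamond, cross}, so it must be triangle.
Row 5, column 2: row 5 has {circle, square, triangle, star, hexagon} and column 2 has {triangle, star, hexagon, cross}, so it must be diamond.
Row 5, column 5: row 5 has {circle, square, triangle, star, hexagon, diamond} and column 5 has {circle, triangle, hexagon, diamond}, so it must be cross.
Row 6, column 2: row 6 has {circle, triangle, star, diamond, cross} and column 2 has {triangle, star, hexagon, diamond, cross}, so it must be square.
Now row 6, column 5: row 6 together with column 5 already contain {circle, square, triangle, star, hexagon, diamond, cross} — every symbol — so nothing can go there. The grid has no valid completion.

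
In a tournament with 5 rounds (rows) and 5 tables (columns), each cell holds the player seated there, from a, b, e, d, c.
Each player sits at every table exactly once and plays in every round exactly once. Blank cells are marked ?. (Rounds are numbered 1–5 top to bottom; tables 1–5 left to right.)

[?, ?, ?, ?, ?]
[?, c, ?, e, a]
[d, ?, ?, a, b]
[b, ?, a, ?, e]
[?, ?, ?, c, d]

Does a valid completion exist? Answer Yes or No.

No

Round 2, table 1: round 2 together with table 1 already contain {a, b, e, d, c} — every symbol — so nothing can go there. The grid has no valid completion.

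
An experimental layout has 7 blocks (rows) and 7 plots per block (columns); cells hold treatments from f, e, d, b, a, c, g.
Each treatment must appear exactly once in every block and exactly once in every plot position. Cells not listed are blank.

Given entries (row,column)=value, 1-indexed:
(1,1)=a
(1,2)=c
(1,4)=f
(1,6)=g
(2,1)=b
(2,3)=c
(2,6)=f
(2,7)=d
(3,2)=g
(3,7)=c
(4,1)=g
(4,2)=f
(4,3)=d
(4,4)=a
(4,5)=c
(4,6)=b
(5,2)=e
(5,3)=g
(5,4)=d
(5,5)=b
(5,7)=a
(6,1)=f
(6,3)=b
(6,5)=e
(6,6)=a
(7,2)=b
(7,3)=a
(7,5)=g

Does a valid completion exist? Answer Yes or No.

No

Block 1, plot 3: block 1 has {f, a, c, g} and plot 3 has {d, b, a, c, g}, so it must be e.
Block 1, plot 5: block 1 has {f, e, a, c, g} and plot 5 has {e, b, c, g}, so it must be d.
Block 1, plot 7: block 1 has {f, e, d, a, c, g} and plot 7 has {d, a, c}, so it must be b.
Block 2, plot 2: block 2 has {f, d, b, c} and plot 2 has {f, e, b, c, g}, so it must be a.
Now block 2, plot 5: block 2 together with plot 5 already contain {f, e, d, b, a, c, g} — every symbol — so nothing can go there. The grid has no valid completion.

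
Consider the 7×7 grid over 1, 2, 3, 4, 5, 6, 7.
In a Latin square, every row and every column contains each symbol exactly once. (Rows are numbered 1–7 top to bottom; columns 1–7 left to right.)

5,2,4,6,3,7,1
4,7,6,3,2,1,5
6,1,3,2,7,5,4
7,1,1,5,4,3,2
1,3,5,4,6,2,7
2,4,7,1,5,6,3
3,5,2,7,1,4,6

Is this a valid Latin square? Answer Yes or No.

No

Row 4 contains 1 twice (at columns 2 and 3), so it is not a permutation.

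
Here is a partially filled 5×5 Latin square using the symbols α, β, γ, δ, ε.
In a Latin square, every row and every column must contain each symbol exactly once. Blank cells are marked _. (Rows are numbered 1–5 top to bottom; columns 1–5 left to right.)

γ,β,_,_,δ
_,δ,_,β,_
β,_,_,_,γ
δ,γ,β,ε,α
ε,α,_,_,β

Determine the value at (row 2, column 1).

Row 2 already has {β, δ} and column 1 already has {β, γ, δ, ε}, so row 2, column 1 must be α.

α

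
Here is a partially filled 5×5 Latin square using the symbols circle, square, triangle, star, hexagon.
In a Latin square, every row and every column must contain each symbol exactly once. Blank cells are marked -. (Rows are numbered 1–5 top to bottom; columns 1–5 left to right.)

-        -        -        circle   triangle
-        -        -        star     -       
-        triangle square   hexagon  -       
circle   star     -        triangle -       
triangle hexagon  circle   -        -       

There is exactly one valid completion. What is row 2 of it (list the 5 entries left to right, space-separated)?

square circle triangle star hexagon

Row 1, column 2: row 1 has {circle, triangle} and column 2 has {triangle, star, hexagon}, leaving only square.
Row 2, column 2: row 2 has {star} and column 2 has {square, triangle, star, hexagon}, leaving only circle.
Row 3, column 1: row 3 has {square, triangle, hexagon} and column 1 has {circle, triangle}, leaving only star.
Row 1, column 1: row 1 has {circle, square, triangle} and column 1 has {circle, triangle, star}, leaving only hexagon.
Row 2, column 1: row 2 has {circle, star} and column 1 has {circle, triangle, star, hexagon}, leaving only square.
Row 2, column 5: row 2 has {circle, square, star} and column 5 has {triangle}, leaving only hexagon.
Row 2, column 3: row 2 has {circle, square, star, hexagon} and column 3 has {circle, square}, leaving only triangle.
So row 2 reads: square circle triangle star hexagon.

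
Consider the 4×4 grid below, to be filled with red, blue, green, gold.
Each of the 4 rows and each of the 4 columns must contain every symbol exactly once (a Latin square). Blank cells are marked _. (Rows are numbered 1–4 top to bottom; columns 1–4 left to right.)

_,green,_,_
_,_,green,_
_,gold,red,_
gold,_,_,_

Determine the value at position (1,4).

Row 4, column 3: row 4 has {gold} and column 3 has {red, green}, leaving only blue.
Row 1, column 3: row 1 has {green} and column 3 has {red, blue, green}, leaving only gold.
Row 4, column 2: row 4 has {blue, gold} and column 2 has {green, gold}, leaving only red.
Row 2, column 2: row 2 has {green} and column 2 has {red, green, gold}, leaving only blue.
Row 2, column 1: row 2 has {blue, green} and column 1 has {gold}, leaving only red.
Row 1, column 1: row 1 has {green, gold} and column 1 has {red, gold}, leaving only blue.
Row 1 already has {blue, green, gold} and column 4 already has {}, so row 1, column 4 must be red.

red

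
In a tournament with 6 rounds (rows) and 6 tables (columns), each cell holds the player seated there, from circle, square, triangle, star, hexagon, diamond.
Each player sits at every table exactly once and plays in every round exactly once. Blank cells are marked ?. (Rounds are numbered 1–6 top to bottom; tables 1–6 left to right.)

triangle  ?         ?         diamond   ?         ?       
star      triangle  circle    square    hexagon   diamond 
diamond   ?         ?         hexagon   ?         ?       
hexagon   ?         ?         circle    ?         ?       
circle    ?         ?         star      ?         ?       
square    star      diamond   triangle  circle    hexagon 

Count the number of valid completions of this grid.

Round 1, table 2: eliminating its round and table leaves {circle, square, hexagon}.
Round 1, table 3: eliminating its round and table leaves {square, star, hexagon}.
Round 1, table 5: eliminating its round and table leaves {square, star}.
Round 1, table 6: eliminating its round and table leaves {circle, square, star}.
Round 3, table 2: eliminating its round and table leaves {circle, square}.
Round 3, table 3: eliminating its round and table leaves {square, triangle, star}.
Round 3, table 5: eliminating its round and table leaves {square, triangle, star}.
Round 3, table 6: eliminating its round and table leaves {circle, square, triangle, star}.
Round 4, table 2: eliminating its round and table leaves {square, diamond}.
Round 4, table 3: eliminating its round and table leaves {square, triangle, star}.
Round 4, table 5: eliminating its round and table leaves {square, triangle, star, diamond}.
Round 4, table 6: eliminating its round and table leaves {square, triangle, star}.
Round 5, table 2: eliminating its round and table leaves {square, hexagon, diamond}.
Round 5, table 3: eliminating its round and table leaves {square, triangle, hexagon}.
Round 5, table 5: eliminating its round and table leaves {square, triangle, diamond}.
Round 5, table 6: eliminating its round and table leaves {square, triangle}.
Enumerating the assignments across these blanks that avoid any round or table repeat gives 16 completions.

16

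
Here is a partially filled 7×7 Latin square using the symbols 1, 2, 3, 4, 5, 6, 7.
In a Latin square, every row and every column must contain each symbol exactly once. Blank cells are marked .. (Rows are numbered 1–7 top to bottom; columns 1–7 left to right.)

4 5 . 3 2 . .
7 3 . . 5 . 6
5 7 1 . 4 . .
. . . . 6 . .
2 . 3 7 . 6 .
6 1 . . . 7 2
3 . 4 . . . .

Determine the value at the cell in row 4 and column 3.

7

Row 1, column 6: row 1 has {2, 3, 4, 5} and column 6 has {6, 7}, leaving only 1.
Row 1, column 7: row 1 has {1, 2, 3, 4, 5} and column 7 has {2, 6}, leaving only 7.
Row 1, column 3: row 1 has {1, 2, 3, 4, 5, 7} and column 3 has {1, 3, 4}, leaving only 6.
Row 2, column 3: row 2 has {3, 5, 6, 7} and column 3 has {1, 3, 4, 6}, leaving only 2.
Row 2, column 6: row 2 has {2, 3, 5, 6, 7} and column 6 has {1, 6, 7}, leaving only 4.
Row 2, column 4: row 2 has {2, 3, 4, 5, 6, 7} and column 4 has {3, 7}, leaving only 1.
Row 3, column 7: row 3 has {1, 4, 5, 7} and column 7 has {2, 6, 7}, leaving only 3.
Row 3, column 6: row 3 has {1, 3, 4, 5, 7} and column 6 has {1, 4, 6, 7}, leaving only 2.
Row 3, column 4: row 3 has {1, 2, 3, 4, 5, 7} and column 4 has {1, 3, 7}, leaving only 6.
Row 4, column 1: row 4 has {6} and column 1 has {2, 3, 4, 5, 6, 7}, leaving only 1.
Row 5, column 2: row 5 has {2, 3, 6, 7} and column 2 has {1, 3, 5, 7}, leaving only 4.
Row 4, column 2: row 4 has {1, 6} and column 2 has {1, 3, 4, 5, 7}, leaving only 2.
Row 5, column 5: row 5 has {2, 3, 4, 6, 7} and column 5 has {2, 4, 5, 6}, leaving only 1.
Row 5, column 7: row 5 has {1, 2, 3, 4, 6, 7} and column 7 has {2, 3, 6, 7}, leaving only 5.
Row 4, column 7: row 4 has {1, 2, 6} and column 7 has {2, 3, 5, 6, 7}, leaving only 4.
Row 4, column 4: row 4 has {1, 2, 4, 6} and column 4 has {1, 3, 6, 7}, leaving only 5.
Row 4 already has {1, 2, 4, 5, 6} and column 3 already has {1, 2, 3, 4, 6}, so row 4, column 3 must be 7.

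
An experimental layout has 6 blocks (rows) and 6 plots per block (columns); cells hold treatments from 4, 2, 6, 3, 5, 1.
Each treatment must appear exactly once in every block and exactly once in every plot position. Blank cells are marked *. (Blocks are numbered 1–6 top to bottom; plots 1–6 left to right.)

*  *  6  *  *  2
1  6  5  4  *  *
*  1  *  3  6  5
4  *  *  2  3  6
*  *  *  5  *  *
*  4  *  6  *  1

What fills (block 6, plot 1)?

Block 1, plot 4: block 1 has {2, 6} and plot 4 has {4, 2, 6, 3, 5}, leaving only 1.
Block 2, plot 5: block 2 has {4, 6, 5, 1} and plot 5 has {6, 3}, leaving only 2.
Block 2, plot 6: block 2 has {4, 2, 6, 5, 1} and plot 6 has {2, 6, 5, 1}, leaving only 3.
Block 3, plot 1: block 3 has {6, 3, 5, 1} and plot 1 has {4, 1}, leaving only 2.
Block 3, plot 3: block 3 has {2, 6, 3, 5, 1} and plot 3 has {6, 5}, leaving only 4.
Block 4, plot 2: block 4 has {4, 2, 6, 3} and plot 2 has {4, 6, 1}, leaving only 5.
Block 1, plot 2: block 1 has {2, 6, 1} and plot 2 has {4, 6, 5, 1}, leaving only 3.
Block 1, plot 1: block 1 has {2, 6, 3, 1} and plot 1 has {4, 2, 1}, leaving only 5.
Block 6 already has {4, 6, 1} and plot 1 already has {4, 2, 5, 1}, so block 6, plot 1 must be 3.

3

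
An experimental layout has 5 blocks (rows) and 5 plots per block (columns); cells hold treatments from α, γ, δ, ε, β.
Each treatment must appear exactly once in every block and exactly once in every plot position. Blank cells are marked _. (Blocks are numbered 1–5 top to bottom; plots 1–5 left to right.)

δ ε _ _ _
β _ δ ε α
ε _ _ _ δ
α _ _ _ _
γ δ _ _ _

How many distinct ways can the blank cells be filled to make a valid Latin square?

Block 1, plot 3: eliminating its block and plot leaves {α, γ, β}.
Block 1, plot 4: eliminating its block and plot leaves {α, γ, β}.
Block 1, plot 5: eliminating its block and plot leaves {γ, β}.
Block 2, plot 2: eliminating its block and plot leaves {γ}.
Block 3, plot 2: eliminating its block and plot leaves {α, γ, β}.
Block 3, plot 3: eliminating its block and plot leaves {α, γ, β}.
Block 3, plot 4: eliminating its block and plot leaves {α, γ, β}.
Block 4, plot 2: eliminating its block and plot leaves {γ, β}.
Block 4, plot 3: eliminating its block and plot leaves {γ, ε, β}.
Block 4, plot 4: eliminating its block and plot leaves {γ, δ, β}.
Block 4, plot 5: eliminating its block and plot leaves {γ, ε, β}.
Block 5, plot 3: eliminating its block and plot leaves {α, ε, β}.
Block 5, plot 4: eliminating its block and plot leaves {α, β}.
Block 5, plot 5: eliminating its block and plot leaves {ε, β}.
Enumerating the assignments across these blanks that avoid any block or plot repeat gives 3 completions.

3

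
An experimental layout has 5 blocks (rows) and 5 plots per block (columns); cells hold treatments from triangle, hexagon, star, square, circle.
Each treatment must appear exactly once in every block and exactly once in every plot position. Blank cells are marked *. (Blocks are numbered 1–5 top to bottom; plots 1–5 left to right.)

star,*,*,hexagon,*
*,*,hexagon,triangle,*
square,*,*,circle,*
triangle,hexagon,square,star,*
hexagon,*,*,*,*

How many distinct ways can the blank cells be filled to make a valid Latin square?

Block 1, plot 2: eliminating its block and plot leaves {triangle, square, circle}.
Block 1, plot 3: eliminating its block and plot leaves {triangle, circle}.
Block 1, plot 5: eliminating its block and plot leaves {triangle, square, circle}.
Block 2, plot 1: eliminating its block and plot leaves {circle}.
Block 2, plot 2: eliminating its block and plot leaves {star, square, circle}.
Block 2, plot 5: eliminating its block and plot leaves {star, square, circle}.
Block 3, plot 2: eliminating its block and plot leaves {triangle, star}.
Block 3, plot 3: eliminating its block and plot leaves {triangle, star}.
Block 3, plot 5: eliminating its block and plot leaves {triangle, hexagon, star}.
Block 4, plot 5: eliminating its block and plot leaves {circle}.
Block 5, plot 2: eliminating its block and plot leaves {triangle, star, square, circle}.
Block 5, plot 3: eliminating its block and plot leaves {triangle, star, circle}.
Block 5, plot 4: eliminating its block and plot leaves {square}.
Block 5, plot 5: eliminating its block and plot leaves {triangle, star, square, circle}.
Enumerating the assignments across these blanks that avoid any block or plot repeat gives 3 completions.

3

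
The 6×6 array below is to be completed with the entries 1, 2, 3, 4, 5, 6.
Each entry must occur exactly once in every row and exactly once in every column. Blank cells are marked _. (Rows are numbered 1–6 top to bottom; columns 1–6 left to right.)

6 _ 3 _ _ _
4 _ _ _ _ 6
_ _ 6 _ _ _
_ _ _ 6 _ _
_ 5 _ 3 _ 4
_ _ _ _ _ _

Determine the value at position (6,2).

Row 6, column 2 is narrowed to {1, 2, 3, 4, 6}.
If it were 1, propagating the remaining blanks reaches a contradiction.
If it were 2, propagating the remaining blanks reaches a contradiction.
If it were 3, propagating the remaining blanks reaches a contradiction.
If it were 4, propagating the remaining blanks reaches a contradiction.
So row 6, column 2 must be 6.

6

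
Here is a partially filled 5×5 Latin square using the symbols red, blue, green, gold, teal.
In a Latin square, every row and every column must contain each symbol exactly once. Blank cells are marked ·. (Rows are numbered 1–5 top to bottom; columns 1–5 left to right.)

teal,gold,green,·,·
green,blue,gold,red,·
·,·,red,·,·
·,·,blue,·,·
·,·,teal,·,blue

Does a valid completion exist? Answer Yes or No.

No row or column among the givens repeats a symbol, and propagating forced cells runs into no contradiction.
One valid completion exists (for instance, teal gold green blue red / green blue gold red teal / blue green red teal gold / red teal blue gold green / gold red teal green blue).

Yes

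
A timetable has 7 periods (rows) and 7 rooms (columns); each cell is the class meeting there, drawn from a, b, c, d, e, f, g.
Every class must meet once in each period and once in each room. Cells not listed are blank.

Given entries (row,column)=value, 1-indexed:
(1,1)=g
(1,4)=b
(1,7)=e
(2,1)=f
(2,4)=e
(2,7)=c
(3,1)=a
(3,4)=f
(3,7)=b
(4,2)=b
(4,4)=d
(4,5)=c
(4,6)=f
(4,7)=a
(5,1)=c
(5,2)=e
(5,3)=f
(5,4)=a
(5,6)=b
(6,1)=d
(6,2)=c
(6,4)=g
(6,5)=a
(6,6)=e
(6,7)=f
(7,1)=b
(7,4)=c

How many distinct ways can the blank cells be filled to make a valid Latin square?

14

Period 1, room 2: eliminating its period and room leaves {a, d, f}.
Period 1, room 3: eliminating its period and room leaves {a, c, d}.
Period 1, room 5: eliminating its period and room leaves {d, f}.
Period 1, room 6: eliminating its period and room leaves {a, c, d}.
Period 2, room 2: eliminating its period and room leaves {a, d, g}.
Period 2, room 3: eliminating its period and room leaves {a, b, d, g}.
Period 2, room 5: eliminating its period and room leaves {b, d, g}.
Period 2, room 6: eliminating its period and room leaves {a, d, g}.
Period 3, room 2: eliminating its period and room leaves {d, g}.
Period 3, room 3: eliminating its period and room leaves {c, d, e, g}.
Period 3, room 5: eliminating its period and room leaves {d, e, g}.
Period 3, room 6: eliminating its period and room leaves {c, d, g}.
Period 4, room 1: eliminating its period and room leaves {e}.
Period 4, room 3: eliminating its period and room leaves {e, g}.
Period 5, room 5: eliminating its period and room leaves {d, g}.
Period 5, room 7: eliminating its period and room leaves {d, g}.
Period 6, room 3: eliminating its period and room leaves {b}.
Period 7, room 2: eliminating its period and room leaves {a, d, f, g}.
Period 7, room 3: eliminating its period and room leaves {a, d, e, g}.
Period 7, room 5: eliminating its period and room leaves {d, e, f, g}.
Period 7, room 6: eliminating its period and room leaves {a, d, g}.
Period 7, room 7: eliminating its period and room leaves {d, g}.
Enumerating the assignments across these blanks that avoid any period or room repeat gives 14 completions.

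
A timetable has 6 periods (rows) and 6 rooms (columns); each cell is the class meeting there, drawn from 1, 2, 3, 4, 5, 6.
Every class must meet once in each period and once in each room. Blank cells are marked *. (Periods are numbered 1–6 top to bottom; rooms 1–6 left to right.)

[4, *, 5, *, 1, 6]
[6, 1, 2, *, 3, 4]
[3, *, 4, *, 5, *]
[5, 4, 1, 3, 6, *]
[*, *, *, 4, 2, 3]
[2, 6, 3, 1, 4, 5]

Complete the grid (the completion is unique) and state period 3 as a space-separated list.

Period 3, room 2: period 3 has {3, 4, 5} and room 2 has {1, 4, 6}, leaving only 2.
Period 3, room 4: period 3 has {2, 3, 4, 5} and room 4 has {1, 3, 4}, leaving only 6.
Period 3, room 6: period 3 has {2, 3, 4, 5, 6} and room 6 has {3, 4, 5, 6}, leaving only 1.
So period 3 reads: 3 2 4 6 5 1.

3 2 4 6 5 1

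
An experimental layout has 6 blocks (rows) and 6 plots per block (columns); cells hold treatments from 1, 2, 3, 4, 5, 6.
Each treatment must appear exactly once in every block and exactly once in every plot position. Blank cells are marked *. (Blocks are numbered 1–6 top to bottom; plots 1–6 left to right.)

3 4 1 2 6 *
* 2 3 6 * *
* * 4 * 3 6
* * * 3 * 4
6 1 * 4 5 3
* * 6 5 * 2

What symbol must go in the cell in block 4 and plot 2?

Block 1, plot 6: block 1 has {1, 2, 3, 4, 6} and plot 6 has {2, 3, 4, 6}, leaving only 5.
Block 2, plot 6: block 2 has {2, 3, 6} and plot 6 has {2, 3, 4, 5, 6}, leaving only 1.
Block 2, plot 5: block 2 has {1, 2, 3, 6} and plot 5 has {3, 5, 6}, leaving only 4.
Block 2, plot 1: block 2 has {1, 2, 3, 4, 6} and plot 1 has {3, 6}, leaving only 5.
Block 3, plot 2: block 3 has {3, 4, 6} and plot 2 has {1, 2, 4}, leaving only 5.
Block 4 already has {3, 4} and plot 2 already has {1, 2, 4, 5}, so block 4, plot 2 must be 6.

6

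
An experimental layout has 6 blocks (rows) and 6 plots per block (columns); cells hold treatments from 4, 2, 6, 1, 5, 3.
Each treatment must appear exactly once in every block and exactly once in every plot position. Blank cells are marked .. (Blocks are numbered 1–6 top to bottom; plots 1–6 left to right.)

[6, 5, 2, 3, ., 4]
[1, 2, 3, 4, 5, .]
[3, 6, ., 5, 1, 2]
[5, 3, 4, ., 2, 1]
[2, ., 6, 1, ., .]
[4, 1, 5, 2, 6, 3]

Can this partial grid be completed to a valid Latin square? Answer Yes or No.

No

Block 1, plot 5: block 1 together with plot 5 already contain {4, 2, 6, 1, 5, 3} — every symbol — so nothing can go there. The grid has no valid completion.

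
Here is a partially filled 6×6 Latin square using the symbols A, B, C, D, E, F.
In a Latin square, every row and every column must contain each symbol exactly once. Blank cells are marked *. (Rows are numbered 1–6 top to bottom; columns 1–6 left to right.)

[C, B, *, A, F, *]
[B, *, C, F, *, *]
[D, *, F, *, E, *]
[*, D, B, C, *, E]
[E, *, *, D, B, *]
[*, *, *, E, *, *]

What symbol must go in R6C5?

C

Row 1, column 6: row 1 has {A, B, C, F} and column 6 has {E}, leaving only D.
Row 1, column 3: row 1 has {A, B, C, D, F} and column 3 has {B, C, F}, leaving only E.
Row 2, column 6: row 2 has {B, C, F} and column 6 has {D, E}, leaving only A.
Row 2, column 2: row 2 has {A, B, C, F} and column 2 has {B, D}, leaving only E.
Row 2, column 5: row 2 has {A, B, C, E, F} and column 5 has {B, E, F}, leaving only D.
Row 3, column 4: row 3 has {D, E, F} and column 4 has {A, C, D, E, F}, leaving only B.
Row 3, column 6: row 3 has {B, D, E, F} and column 6 has {A, D, E}, leaving only C.
Row 3, column 2: row 3 has {B, C, D, E, F} and column 2 has {B, D, E}, leaving only A.
Row 4, column 5: row 4 has {B, C, D, E} and column 5 has {B, D, E, F}, leaving only A.
Row 6 already has {E} and column 5 already has {A, B, D, E, F}, so row 6, column 5 must be C.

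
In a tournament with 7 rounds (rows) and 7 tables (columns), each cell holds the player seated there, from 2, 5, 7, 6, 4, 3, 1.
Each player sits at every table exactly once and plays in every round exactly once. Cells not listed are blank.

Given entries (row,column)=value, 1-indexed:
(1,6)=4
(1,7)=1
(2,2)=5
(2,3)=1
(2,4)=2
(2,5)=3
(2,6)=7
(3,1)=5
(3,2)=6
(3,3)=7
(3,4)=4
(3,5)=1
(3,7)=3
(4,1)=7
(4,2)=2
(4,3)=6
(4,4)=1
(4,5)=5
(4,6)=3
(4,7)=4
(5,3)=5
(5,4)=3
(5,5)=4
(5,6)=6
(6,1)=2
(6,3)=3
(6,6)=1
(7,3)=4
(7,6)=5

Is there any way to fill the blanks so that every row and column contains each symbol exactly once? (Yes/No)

Yes

No round or table among the givens repeats a symbol, and propagating forced cells runs into no contradiction.
One valid completion exists (for instance, 6 3 2 5 7 4 1 / 4 5 1 2 3 7 6 / 5 6 7 4 1 2 3 / 7 2 6 1 5 3 4 / 1 7 5 3 4 6 2 / 2 4 3 7 6 1 5 / 3 1 4 6 2 5 7).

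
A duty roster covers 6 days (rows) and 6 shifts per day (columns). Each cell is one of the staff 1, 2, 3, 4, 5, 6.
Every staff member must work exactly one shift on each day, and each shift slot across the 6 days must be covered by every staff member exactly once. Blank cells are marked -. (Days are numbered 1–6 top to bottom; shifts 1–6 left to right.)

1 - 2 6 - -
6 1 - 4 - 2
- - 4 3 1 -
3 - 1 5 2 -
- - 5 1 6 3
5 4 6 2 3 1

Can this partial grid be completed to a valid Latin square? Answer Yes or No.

Yes

No day or shift among the givens repeats a symbol, and propagating forced cells runs into no contradiction.
One valid completion exists (for instance, 1 3 2 6 4 5 / 6 1 3 4 5 2 / 2 5 4 3 1 6 / 3 6 1 5 2 4 / 4 2 5 1 6 3 / 5 4 6 2 3 1).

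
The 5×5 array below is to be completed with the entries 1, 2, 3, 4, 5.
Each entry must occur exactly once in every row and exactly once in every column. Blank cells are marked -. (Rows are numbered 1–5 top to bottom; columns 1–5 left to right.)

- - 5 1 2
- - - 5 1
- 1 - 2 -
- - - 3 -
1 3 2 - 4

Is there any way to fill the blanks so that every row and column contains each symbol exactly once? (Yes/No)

Row 5, column 4: row 5 together with column 4 already contain {1, 2, 3, 4, 5} — every symbol — so nothing can go there. The grid has no valid completion.

No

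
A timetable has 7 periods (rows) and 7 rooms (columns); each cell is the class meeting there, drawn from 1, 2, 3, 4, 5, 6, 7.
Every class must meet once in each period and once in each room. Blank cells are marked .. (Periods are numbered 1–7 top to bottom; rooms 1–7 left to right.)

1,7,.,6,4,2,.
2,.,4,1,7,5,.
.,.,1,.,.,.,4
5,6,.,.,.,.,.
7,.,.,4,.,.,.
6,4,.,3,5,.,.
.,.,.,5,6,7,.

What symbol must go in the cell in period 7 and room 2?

1

Period 2, room 2: period 2 has {1, 2, 4, 5, 7} and room 2 has {4, 6, 7}, leaving only 3.
Period 2, room 7: period 2 has {1, 2, 3, 4, 5, 7} and room 7 has {4}, leaving only 6.
Period 3, room 1: period 3 has {1, 4} and room 1 has {1, 2, 5, 6, 7}, leaving only 3.
Period 3, room 5: period 3 has {1, 3, 4} and room 5 has {4, 5, 6, 7}, leaving only 2.
Period 3, room 2: period 3 has {1, 2, 3, 4} and room 2 has {3, 4, 6, 7}, leaving only 5.
Period 3, room 4: period 3 has {1, 2, 3, 4, 5} and room 4 has {1, 3, 4, 5, 6}, leaving only 7.
Period 3, room 6: period 3 has {1, 2, 3, 4, 5, 7} and room 6 has {2, 5, 7}, leaving only 6.
Period 4, room 4: period 4 has {5, 6} and room 4 has {1, 3, 4, 5, 6, 7}, leaving only 2.
Period 6, room 6: period 6 has {3, 4, 5, 6} and room 6 has {2, 5, 6, 7}, leaving only 1.
Period 5, room 6: period 5 has {4, 7} and room 6 has {1, 2, 5, 6, 7}, leaving only 3.
Period 4, room 6: period 4 has {2, 5, 6} and room 6 has {1, 2, 3, 5, 6, 7}, leaving only 4.
Period 5, room 5: period 5 has {3, 4, 7} and room 5 has {2, 4, 5, 6, 7}, leaving only 1.
Period 4, room 5: period 4 has {2, 4, 5, 6} and room 5 has {1, 2, 4, 5, 6, 7}, leaving only 3.
Period 4, room 3: period 4 has {2, 3, 4, 5, 6} and room 3 has {1, 4}, leaving only 7.
Period 4, room 7: period 4 has {2, 3, 4, 5, 6, 7} and room 7 has {4, 6}, leaving only 1.
Period 5, room 2: period 5 has {1, 3, 4, 7} and room 2 has {3, 4, 5, 6, 7}, leaving only 2.
Period 7 already has {5, 6, 7} and room 2 already has {2, 3, 4, 5, 6, 7}, so period 7, room 2 must be 1.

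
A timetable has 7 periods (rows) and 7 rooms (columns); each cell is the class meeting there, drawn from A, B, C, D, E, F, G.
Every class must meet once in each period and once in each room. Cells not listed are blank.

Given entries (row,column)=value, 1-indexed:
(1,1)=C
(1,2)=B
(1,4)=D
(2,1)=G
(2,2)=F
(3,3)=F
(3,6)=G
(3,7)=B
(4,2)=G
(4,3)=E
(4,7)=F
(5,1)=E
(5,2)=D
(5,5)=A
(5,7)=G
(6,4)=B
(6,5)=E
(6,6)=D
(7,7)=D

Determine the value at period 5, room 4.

F

Period 5, room 4 is narrowed to {C, F}.
If it were C, then period 3, room 4 would be left with no valid symbol.
So period 5, room 4 must be F.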